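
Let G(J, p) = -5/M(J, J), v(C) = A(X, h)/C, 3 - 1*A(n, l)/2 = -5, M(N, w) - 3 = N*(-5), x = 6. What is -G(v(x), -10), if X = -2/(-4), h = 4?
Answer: -15/31 ≈ -0.48387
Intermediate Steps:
M(N, w) = 3 - 5*N (M(N, w) = 3 + N*(-5) = 3 - 5*N)
X = ½ (X = -2*(-¼) = ½ ≈ 0.50000)
A(n, l) = 16 (A(n, l) = 6 - 2*(-5) = 6 + 10 = 16)
v(C) = 16/C
G(J, p) = -5/(3 - 5*J)
-G(v(x), -10) = -5/(-3 + 5*(16/6)) = -5/(-3 + 5*(16*(⅙))) = -5/(-3 + 5*(8/3)) = -5/(-3 + 40/3) = -5/31/3 = -5*3/31 = -1*15/31 = -15/31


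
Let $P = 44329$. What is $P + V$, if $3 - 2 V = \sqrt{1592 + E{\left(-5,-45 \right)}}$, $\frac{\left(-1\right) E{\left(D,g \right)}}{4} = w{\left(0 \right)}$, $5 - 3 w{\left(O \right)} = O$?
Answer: $\frac{88661}{2} - \frac{\sqrt{3567}}{3} \approx 44311.0$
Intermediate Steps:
$w{\left(O \right)} = \frac{5}{3} - \frac{O}{3}$
$E{\left(D,g \right)} = - \frac{20}{3}$ ($E{\left(D,g \right)} = - 4 \left(\frac{5}{3} - 0\right) = - 4 \left(\frac{5}{3} + 0\right) = \left(-4\right) \frac{5}{3} = - \frac{20}{3}$)
$V = \frac{3}{2} - \frac{\sqrt{3567}}{3}$ ($V = \frac{3}{2} - \frac{\sqrt{1592 - \frac{20}{3}}}{2} = \frac{3}{2} - \frac{\sqrt{\frac{4756}{3}}}{2} = \frac{3}{2} - \frac{\frac{2}{3} \sqrt{3567}}{2} = \frac{3}{2} - \frac{\sqrt{3567}}{3} \approx -18.408$)
$P + V = 44329 + \left(\frac{3}{2} - \frac{\sqrt{3567}}{3}\right) = \frac{88661}{2} - \frac{\sqrt{3567}}{3}$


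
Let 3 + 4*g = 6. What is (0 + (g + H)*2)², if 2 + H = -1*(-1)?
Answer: ¼ ≈ 0.25000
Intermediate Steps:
H = -1 (H = -2 - 1*(-1) = -2 + 1 = -1)
g = ¾ (g = -¾ + (¼)*6 = -¾ + 3/2 = ¾ ≈ 0.75000)
(0 + (g + H)*2)² = (0 + (¾ - 1)*2)² = (0 - ¼*2)² = (0 - ½)² = (-½)² = ¼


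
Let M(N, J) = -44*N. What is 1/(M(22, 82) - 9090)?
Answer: -1/10058 ≈ -9.9423e-5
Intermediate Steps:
1/(M(22, 82) - 9090) = 1/(-44*22 - 9090) = 1/(-968 - 9090) = 1/(-10058) = -1/10058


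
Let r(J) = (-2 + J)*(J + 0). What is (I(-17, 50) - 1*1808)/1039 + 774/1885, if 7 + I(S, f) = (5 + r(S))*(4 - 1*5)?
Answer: -3235369/1958515 ≈ -1.6520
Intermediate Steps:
r(J) = J*(-2 + J) (r(J) = (-2 + J)*J = J*(-2 + J))
I(S, f) = -12 - S*(-2 + S) (I(S, f) = -7 + (5 + S*(-2 + S))*(4 - 1*5) = -7 + (5 + S*(-2 + S))*(4 - 5) = -7 + (5 + S*(-2 + S))*(-1) = -7 + (-5 - S*(-2 + S)) = -12 - S*(-2 + S))
(I(-17, 50) - 1*1808)/1039 + 774/1885 = ((-12 - 1*(-17)*(-2 - 17)) - 1*1808)/1039 + 774/1885 = ((-12 - 1*(-17)*(-19)) - 1808)*(1/1039) + 774*(1/1885) = ((-12 - 323) - 1808)*(1/1039) + 774/1885 = (-335 - 1808)*(1/1039) + 774/1885 = -2143*1/1039 + 774/1885 = -2143/1039 + 774/1885 = -3235369/1958515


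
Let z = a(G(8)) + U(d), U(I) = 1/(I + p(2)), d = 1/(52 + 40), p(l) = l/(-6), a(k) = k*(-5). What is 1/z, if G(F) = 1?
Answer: -89/721 ≈ -0.12344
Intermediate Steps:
a(k) = -5*k
p(l) = -l/6 (p(l) = l*(-⅙) = -l/6)
d = 1/92 ≈ 0.010870
U(I) = 1/(-⅓ + I) (U(I) = 1/(I - ⅙*2) = 1/(I - ⅓) = 1/(-⅓ + I))
z = -721/89 (z = -5*1 + 3/(-1 + 3*(1/92)) = -5 + 3/(-1 + 3/92) = -5 + 3/(-89/92) = -5 + 3*(-92/89) = -5 - 276/89 = -721/89 ≈ -8.1011)
1/z = 1/(-721/89) = -89/721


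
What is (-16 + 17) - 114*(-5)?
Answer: 571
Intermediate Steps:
(-16 + 17) - 114*(-5) = 1 - 19*(-30) = 1 + 570 = 571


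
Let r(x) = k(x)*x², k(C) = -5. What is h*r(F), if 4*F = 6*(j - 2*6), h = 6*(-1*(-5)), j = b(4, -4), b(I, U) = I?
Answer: -21600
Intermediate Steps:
j = 4
h = 30 (h = 6*5 = 30)
F = -12 (F = (6*(4 - 2*6))/4 = (6*(4 - 12))/4 = (6*(-8))/4 = (¼)*(-48) = -12)
r(x) = -5*x²
h*r(F) = 30*(-5*(-12)²) = 30*(-5*144) = 30*(-720) = -21600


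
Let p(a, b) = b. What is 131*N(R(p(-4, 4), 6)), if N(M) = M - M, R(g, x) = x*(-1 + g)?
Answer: 0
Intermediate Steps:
N(M) = 0
131*N(R(p(-4, 4), 6)) = 131*0 = 0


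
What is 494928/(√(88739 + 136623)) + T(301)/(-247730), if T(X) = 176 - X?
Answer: 25/49546 + 247464*√225362/112681 ≈ 1042.6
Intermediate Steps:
494928/(√(88739 + 136623)) + T(301)/(-247730) = 494928/(√(88739 + 136623)) + (176 - 1*301)/(-247730) = 494928/(√225362) + (176 - 301)*(-1/247730) = 494928*(√225362/225362) - 125*(-1/247730) = 247464*√225362/112681 + 25/49546 = 25/49546 + 247464*√225362/112681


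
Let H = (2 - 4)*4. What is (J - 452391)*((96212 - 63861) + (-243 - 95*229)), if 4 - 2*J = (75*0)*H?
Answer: -4683583317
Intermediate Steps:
H = -8 (H = -2*4 = -8)
J = 2 (J = 2 - 75*0*(-8)/2 = 2 - 0*(-8) = 2 - ½*0 = 2 + 0 = 2)
(J - 452391)*((96212 - 63861) + (-243 - 95*229)) = (2 - 452391)*((96212 - 63861) + (-243 - 95*229)) = -452389*(32351 + (-243 - 21755)) = -452389*(32351 - 21998) = -452389*10353 = -4683583317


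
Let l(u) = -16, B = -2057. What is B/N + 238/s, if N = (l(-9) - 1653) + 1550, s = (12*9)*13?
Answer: 85775/4914 ≈ 17.455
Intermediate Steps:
s = 1404 (s = 108*13 = 1404)
N = -119 (N = (-16 - 1653) + 1550 = -1669 + 1550 = -119)
B/N + 238/s = -2057/(-119) + 238/1404 = -2057*(-1/119) + 238*(1/1404) = 121/7 + 119/702 = 85775/4914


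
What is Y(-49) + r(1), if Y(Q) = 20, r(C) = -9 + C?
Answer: 12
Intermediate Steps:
Y(-49) + r(1) = 20 + (-9 + 1) = 20 - 8 = 12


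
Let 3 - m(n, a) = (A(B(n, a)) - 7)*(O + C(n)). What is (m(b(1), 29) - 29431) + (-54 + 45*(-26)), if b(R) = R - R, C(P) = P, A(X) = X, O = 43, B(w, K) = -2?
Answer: -30265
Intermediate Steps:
b(R) = 0
m(n, a) = 390 + 9*n (m(n, a) = 3 - (-2 - 7)*(43 + n) = 3 - (-9)*(43 + n) = 3 - (-387 - 9*n) = 3 + (387 + 9*n) = 390 + 9*n)
(m(b(1), 29) - 29431) + (-54 + 45*(-26)) = ((390 + 9*0) - 29431) + (-54 + 45*(-26)) = ((390 + 0) - 29431) + (-54 - 1170) = (390 - 29431) - 1224 = -29041 - 1224 = -30265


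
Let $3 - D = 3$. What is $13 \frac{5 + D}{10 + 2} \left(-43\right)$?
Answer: $- \frac{2795}{12} \approx -232.92$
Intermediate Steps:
$D = 0$ ($D = 3 - 3 = 0$)
$13 \frac{5 + D}{10 + 2} \left(-43\right) = 13 \frac{5 + 0}{10 + 2} \left(-43\right) = 13 \cdot \frac{5}{12} \left(-43\right) = \frac{65}{12} \left(-43\right) = - \frac{2795}{12}$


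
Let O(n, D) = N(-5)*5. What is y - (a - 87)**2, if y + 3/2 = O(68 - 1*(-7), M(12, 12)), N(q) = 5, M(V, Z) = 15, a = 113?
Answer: -1305/2 ≈ -652.50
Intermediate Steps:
O(n, D) = 25 (O(n, D) = 5*5 = 25)
y = 47/2 (y = -3/2 + 25 = 47/2 ≈ 23.500)
y - (a - 87)**2 = 47/2 - (113 - 87)**2 = 47/2 - 1*26**2 = 47/2 - 1*676 = 47/2 - 676 = -1305/2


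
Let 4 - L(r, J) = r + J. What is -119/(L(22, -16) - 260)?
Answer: 119/262 ≈ 0.45420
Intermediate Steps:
L(r, J) = 4 - J - r (L(r, J) = 4 - (r + J) = 4 - (J + r) = 4 + (-J - r) = 4 - J - r)
-119/(L(22, -16) - 260) = -119/((4 - 1*(-16) - 1*22) - 260) = -119/((4 + 16 - 22) - 260) = -119/(-2 - 260) = -119/(-262) = -1/262*(-119) = 119/262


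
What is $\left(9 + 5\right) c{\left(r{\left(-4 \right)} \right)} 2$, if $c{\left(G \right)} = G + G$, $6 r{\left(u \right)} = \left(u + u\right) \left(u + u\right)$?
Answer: $\frac{1792}{3} \approx 597.33$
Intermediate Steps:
$r{\left(u \right)} = \frac{2 u^{2}}{3}$ ($r{\left(u \right)} = \frac{\left(u + u\right) \left(u + u\right)}{6} = \frac{2 u 2 u}{6} = \frac{4 u^{2}}{6} = \frac{2 u^{2}}{3}$)
$c{\left(G \right)} = 2 G$
$\left(9 + 5\right) c{\left(r{\left(-4 \right)} \right)} 2 = \left(9 + 5\right) 2 \frac{2 \left(-4\right)^{2}}{3} \cdot 2 = 14 \cdot 2 \cdot \frac{2}{3} \cdot 16 \cdot 2 = 14 \cdot 2 \cdot \frac{32}{3} \cdot 2 = 14 \cdot \frac{64}{3} \cdot 2 = \frac{896}{3} \cdot 2 = \frac{1792}{3}$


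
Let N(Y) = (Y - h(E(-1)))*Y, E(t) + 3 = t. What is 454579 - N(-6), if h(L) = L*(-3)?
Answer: 454471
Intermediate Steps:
E(t) = -3 + t
h(L) = -3*L
N(Y) = Y*(-12 + Y) (N(Y) = (Y - (-3)*(-3 - 1))*Y = (Y - (-3)*(-4))*Y = (Y - 1*12)*Y = (Y - 12)*Y = (-12 + Y)*Y = Y*(-12 + Y))
454579 - N(-6) = 454579 - (-6)*(-12 - 6) = 454579 - (-6)*(-18) = 454579 - 1*108 = 454579 - 108 = 454471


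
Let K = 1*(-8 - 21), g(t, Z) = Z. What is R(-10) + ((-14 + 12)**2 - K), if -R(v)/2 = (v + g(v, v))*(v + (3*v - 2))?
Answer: -1647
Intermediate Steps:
K = -29 (K = 1*(-29) = -29)
R(v) = -4*v*(-2 + 4*v) (R(v) = -2*(v + v)*(v + (3*v - 2)) = -2*2*v*(v + (-2 + 3*v)) = -2*2*v*(-2 + 4*v) = -4*v*(-2 + 4*v))
R(-10) + ((-14 + 12)**2 - K) = 8*(-10)*(1 - 2*(-10)) + ((-14 + 12)**2 - 1*(-29)) = 8*(-10)*(1 + 20) + ((-2)**2 + 29) = 8*(-10)*21 + (4 + 29) = -1680 + 33 = -1647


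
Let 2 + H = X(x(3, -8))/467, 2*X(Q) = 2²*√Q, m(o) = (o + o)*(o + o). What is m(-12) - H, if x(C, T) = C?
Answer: 578 - 2*√3/467 ≈ 577.99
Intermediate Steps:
m(o) = 4*o² (m(o) = (2*o)*(2*o) = 4*o²)
X(Q) = 2*√Q (X(Q) = (2²*√Q)/2 = (4*√Q)/2 = 2*√Q)
H = -2 + 2*√3/467 (H = -2 + (2*√3)/467 = -2 + (2*√3)*(1/467) = -2 + 2*√3/467 ≈ -1.9926)
m(-12) - H = 4*(-12)² - (-2 + 2*√3/467) = 4*144 + (2 - 2*√3/467) = 576 + (2 - 2*√3/467) = 578 - 2*√3/467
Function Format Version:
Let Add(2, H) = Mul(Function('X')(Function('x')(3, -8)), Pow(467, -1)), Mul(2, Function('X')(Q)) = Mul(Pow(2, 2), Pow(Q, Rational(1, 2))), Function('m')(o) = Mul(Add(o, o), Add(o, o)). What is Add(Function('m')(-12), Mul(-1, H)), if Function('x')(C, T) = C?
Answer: Add(578, Mul(Rational(-2, 467), Pow(3, Rational(1, 2)))) ≈ 577.99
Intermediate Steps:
Function('m')(o) = Mul(4, Pow(o, 2)) (Function('m')(o) = Mul(Mul(2, o), Mul(2, o)) = Mul(4, Pow(o, 2)))
Function('X')(Q) = Mul(2, Pow(Q, Rational(1, 2))) (Function('X')(Q) = Mul(Rational(1, 2), Mul(Pow(2, 2), Pow(Q, Rational(1, 2)))) = Mul(Rational(1, 2), Mul(4, Pow(Q, Rational(1, 2)))) = Mul(2, Pow(Q, Rational(1, 2))))
H = Add(-2, Mul(Rational(2, 467), Pow(3, Rational(1, 2)))) (H = Add(-2, Mul(Mul(2, Pow(3, Rational(1, 2))), Pow(467, -1))) = Add(-2, Mul(Mul(2, Pow(3, Rational(1, 2))), Rational(1, 467))) = Add(-2, Mul(Rational(2, 467), Pow(3, Rational(1, 2)))) ≈ -1.9926)
Add(Function('m')(-12), Mul(-1, H)) = Add(Mul(4, Pow(-12, 2)), Mul(-1, Add(-2, Mul(Rational(2, 467), Pow(3, Rational(1, 2)))))) = Add(Mul(4, 144), Add(2, Mul(Rational(-2, 467), Pow(3, Rational(1, 2))))) = Add(576, Add(2, Mul(Rational(-2, 467), Pow(3, Rational(1, 2))))) = Add(578, Mul(Rational(-2, 467), Pow(3, Rational(1, 2))))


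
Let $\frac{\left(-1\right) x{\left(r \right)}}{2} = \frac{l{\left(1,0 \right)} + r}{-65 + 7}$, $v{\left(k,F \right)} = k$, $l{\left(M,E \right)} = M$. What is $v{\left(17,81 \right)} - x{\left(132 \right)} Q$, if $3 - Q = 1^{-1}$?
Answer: $\frac{227}{29} \approx 7.8276$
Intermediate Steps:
$Q = 2$ ($Q = 3 - 1^{-1} = 3 - 1 = 2$)
$x{\left(r \right)} = \frac{1}{29} + \frac{r}{29}$ ($x{\left(r \right)} = - 2 \frac{1 + r}{-65 + 7} = - 2 \frac{1 + r}{-58} = - 2 \left(1 + r\right) \left(- \frac{1}{58}\right) = - 2 \left(- \frac{1}{58} - \frac{r}{58}\right) = \frac{1}{29} + \frac{r}{29}$)
$v{\left(17,81 \right)} - x{\left(132 \right)} Q = 17 - \left(\frac{1}{29} + \frac{1}{29} \cdot 132\right) 2 = 17 - \left(\frac{1}{29} + \frac{132}{29}\right) 2 = 17 - \frac{133}{29} \cdot 2 = 17 - \frac{266}{29} = \frac{227}{29}$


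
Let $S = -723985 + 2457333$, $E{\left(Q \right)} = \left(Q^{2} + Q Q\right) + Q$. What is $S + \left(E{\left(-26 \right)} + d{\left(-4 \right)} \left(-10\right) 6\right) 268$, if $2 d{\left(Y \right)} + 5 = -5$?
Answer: $2169116$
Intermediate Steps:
$E{\left(Q \right)} = Q + 2 Q^{2}$ ($E{\left(Q \right)} = \left(Q^{2} + Q^{2}\right) + Q = 2 Q^{2} + Q = Q + 2 Q^{2}$)
$d{\left(Y \right)} = -5$ ($d{\left(Y \right)} = - \frac{5}{2} + \frac{1}{2} \left(-5\right) = - \frac{5}{2} - \frac{5}{2} = -5$)
$S = 1733348$
$S + \left(E{\left(-26 \right)} + d{\left(-4 \right)} \left(-10\right) 6\right) 268 = 1733348 + \left(- 26 \left(1 + 2 \left(-26\right)\right) + \left(-5\right) \left(-10\right) 6\right) 268 = 1733348 + \left(- 26 \left(1 - 52\right) + 50 \cdot 6\right) 268 = 1733348 + \left(\left(-26\right) \left(-51\right) + 300\right) 268 = 1733348 + \left(1326 + 300\right) 268 = 1733348 + 1626 \cdot 268 = 1733348 + 435768 = 2169116$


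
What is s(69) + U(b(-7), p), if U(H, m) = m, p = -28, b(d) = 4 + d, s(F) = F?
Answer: 41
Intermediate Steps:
s(69) + U(b(-7), p) = 69 - 28 = 41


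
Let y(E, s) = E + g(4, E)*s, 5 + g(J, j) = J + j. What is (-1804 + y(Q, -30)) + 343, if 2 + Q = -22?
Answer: -735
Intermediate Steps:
Q = -24 (Q = -2 - 22 = -24)
g(J, j) = -5 + J + j (g(J, j) = -5 + (J + j) = -5 + J + j)
y(E, s) = E + s*(-1 + E) (y(E, s) = E + (-5 + 4 + E)*s = E + (-1 + E)*s = E + s*(-1 + E))
(-1804 + y(Q, -30)) + 343 = (-1804 + (-24 - 30*(-1 - 24))) + 343 = (-1804 + (-24 - 30*(-25))) + 343 = (-1804 + (-24 + 750)) + 343 = (-1804 + 726) + 343 = -1078 + 343 = -735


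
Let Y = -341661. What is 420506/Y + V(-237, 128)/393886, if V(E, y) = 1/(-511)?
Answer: -84637659189137/68768072654106 ≈ -1.2308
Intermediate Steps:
V(E, y) = -1/511
420506/Y + V(-237, 128)/393886 = 420506/(-341661) - 1/511/393886 = 420506*(-1/341661) - 1/511*1/393886 = -420506/341661 - 1/201275746 = -84637659189137/68768072654106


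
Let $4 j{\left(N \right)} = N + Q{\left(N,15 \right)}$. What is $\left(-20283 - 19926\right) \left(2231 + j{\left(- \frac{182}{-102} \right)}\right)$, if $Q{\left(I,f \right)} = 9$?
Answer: $- \frac{3053699311}{34} \approx -8.9815 \cdot 10^{7}$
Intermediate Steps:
$j{\left(N \right)} = \frac{9}{4} + \frac{N}{4}$ ($j{\left(N \right)} = \frac{N + 9}{4} = \frac{9 + N}{4} = \frac{9}{4} + \frac{N}{4}$)
$\left(-20283 - 19926\right) \left(2231 + j{\left(- \frac{182}{-102} \right)}\right) = \left(-20283 - 19926\right) \left(2231 + \left(\frac{9}{4} + \frac{\left(-182\right) \frac{1}{-102}}{4}\right)\right) = \left(-20283 - 19926\right) \left(2231 + \left(\frac{9}{4} + \frac{\left(-182\right) \left(- \frac{1}{102}\right)}{4}\right)\right) = \left(-20283 - 19926\right) \left(2231 + \left(\frac{9}{4} + \frac{1}{4} \cdot \frac{91}{51}\right)\right) = - 40209 \left(2231 + \left(\frac{9}{4} + \frac{91}{204}\right)\right) = - 40209 \left(2231 + \frac{275}{102}\right) = \left(-40209\right) \frac{227837}{102} = - \frac{3053699311}{34}$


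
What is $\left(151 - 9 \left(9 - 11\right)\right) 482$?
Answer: $81458$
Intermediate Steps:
$\left(151 - 9 \left(9 - 11\right)\right) 482 = \left(151 - -18\right) 482 = \left(151 + 18\right) 482 = 169 \cdot 482 = 81458$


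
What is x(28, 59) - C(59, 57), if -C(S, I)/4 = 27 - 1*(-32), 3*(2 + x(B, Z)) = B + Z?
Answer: 263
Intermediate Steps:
x(B, Z) = -2 + B/3 + Z/3 (x(B, Z) = -2 + (B + Z)/3 = -2 + (B/3 + Z/3) = -2 + B/3 + Z/3)
C(S, I) = -236 (C(S, I) = -4*(27 - 1*(-32)) = -4*(27 + 32) = -4*59 = -236)
x(28, 59) - C(59, 57) = (-2 + (⅓)*28 + (⅓)*59) - 1*(-236) = (-2 + 28/3 + 59/3) + 236 = 27 + 236 = 263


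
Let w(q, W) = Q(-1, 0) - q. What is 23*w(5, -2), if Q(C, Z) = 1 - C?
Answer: -69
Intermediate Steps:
w(q, W) = 2 - q (w(q, W) = (1 - 1*(-1)) - q = (1 + 1) - q = 2 - q)
23*w(5, -2) = 23*(2 - 1*5) = 23*(2 - 5) = 23*(-3) = -69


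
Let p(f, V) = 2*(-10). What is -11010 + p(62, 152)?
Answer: -11030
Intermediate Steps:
p(f, V) = -20
-11010 + p(62, 152) = -11010 - 20 = -11030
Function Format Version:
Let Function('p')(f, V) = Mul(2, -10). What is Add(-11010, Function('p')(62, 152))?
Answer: -11030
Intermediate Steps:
Function('p')(f, V) = -20
Add(-11010, Function('p')(62, 152)) = Add(-11010, -20) = -11030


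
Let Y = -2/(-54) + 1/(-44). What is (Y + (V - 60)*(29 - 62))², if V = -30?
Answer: 12449444254129/1411344 ≈ 8.8210e+6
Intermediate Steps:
Y = 17/1188 (Y = -2*(-1/54) + 1*(-1/44) = 1/27 - 1/44 = 17/1188 ≈ 0.014310)
(Y + (V - 60)*(29 - 62))² = (17/1188 + (-30 - 60)*(29 - 62))² = (17/1188 - 90*(-33))² = (17/1188 + 2970)² = (3528377/1188)² = 12449444254129/1411344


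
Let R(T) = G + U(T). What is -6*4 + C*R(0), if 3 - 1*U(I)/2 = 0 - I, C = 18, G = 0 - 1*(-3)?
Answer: 138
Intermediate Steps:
G = 3 (G = 0 + 3 = 3)
U(I) = 6 + 2*I (U(I) = 6 - 2*(0 - I) = 6 - (-2)*I = 6 + 2*I)
R(T) = 9 + 2*T (R(T) = 3 + (6 + 2*T) = 9 + 2*T)
-6*4 + C*R(0) = -6*4 + 18*(9 + 2*0) = -24 + 18*(9 + 0) = -24 + 18*9 = -24 + 162 = 138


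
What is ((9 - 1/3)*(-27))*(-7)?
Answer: 1638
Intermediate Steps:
((9 - 1/3)*(-27))*(-7) = ((26/3)*(-27))*(-7) = -234*(-7) = 1638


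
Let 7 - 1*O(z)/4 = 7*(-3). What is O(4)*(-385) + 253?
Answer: -42867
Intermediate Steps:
O(z) = 112 (O(z) = 28 - 28*(-3) = 28 - 4*(-21) = 28 + 84 = 112)
O(4)*(-385) + 253 = 112*(-385) + 253 = -43120 + 253 = -42867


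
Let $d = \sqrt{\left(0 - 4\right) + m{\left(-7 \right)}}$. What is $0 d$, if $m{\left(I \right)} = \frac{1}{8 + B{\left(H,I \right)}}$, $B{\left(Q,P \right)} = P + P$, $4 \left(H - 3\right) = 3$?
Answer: $0$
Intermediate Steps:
$H = \frac{15}{4}$ ($H = 3 + \frac{1}{4} \cdot 3 = 3 + \frac{3}{4} = \frac{15}{4} \approx 3.75$)
$B{\left(Q,P \right)} = 2 P$
$m{\left(I \right)} = \frac{1}{8 + 2 I}$
$d = \frac{5 i \sqrt{6}}{6}$ ($d = \sqrt{\left(0 - 4\right) + \frac{1}{2 \left(4 - 7\right)}} = \sqrt{\left(0 - 4\right) + \frac{1}{2 \left(-3\right)}} = \sqrt{-4 + \frac{1}{2} \left(- \frac{1}{3}\right)} = \sqrt{-4 - \frac{1}{6}} = \sqrt{- \frac{25}{6}} = \frac{5 i \sqrt{6}}{6} \approx 2.0412 i$)
$0 d = 0 \frac{5 i \sqrt{6}}{6} = 0$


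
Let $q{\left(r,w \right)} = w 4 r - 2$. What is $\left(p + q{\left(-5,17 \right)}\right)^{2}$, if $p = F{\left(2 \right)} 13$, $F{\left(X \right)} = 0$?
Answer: $116964$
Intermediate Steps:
$q{\left(r,w \right)} = -2 + 4 r w$ ($q{\left(r,w \right)} = 4 r w - 2 = -2 + 4 r w$)
$p = 0$ ($p = 0 \cdot 13 = 0$)
$\left(p + q{\left(-5,17 \right)}\right)^{2} = \left(0 + \left(-2 + 4 \left(-5\right) 17\right)\right)^{2} = \left(0 - 342\right)^{2} = \left(-342\right)^{2} = 116964$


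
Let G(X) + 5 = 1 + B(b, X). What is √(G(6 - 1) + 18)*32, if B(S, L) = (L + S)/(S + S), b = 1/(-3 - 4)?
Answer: 32*I*√3 ≈ 55.426*I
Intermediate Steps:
b = -⅐ (b = 1/(-7) = -⅐ ≈ -0.14286)
B(S, L) = (L + S)/(2*S) (B(S, L) = (L + S)/((2*S)) = (L + S)*(1/(2*S)) = (L + S)/(2*S))
G(X) = -7/2 - 7*X/2 (G(X) = -5 + (1 + (X - ⅐)/(2*(-⅐))) = -5 + (1 + (½)*(-7)*(-⅐ + X)) = -5 + (1 + (½ - 7*X/2)) = -5 + (3/2 - 7*X/2) = -7/2 - 7*X/2)
√(G(6 - 1) + 18)*32 = √((-7/2 - 7*(6 - 1)/2) + 18)*32 = √((-7/2 - 7/2*5) + 18)*32 = √((-7/2 - 35/2) + 18)*32 = √(-21 + 18)*32 = √(-3)*32 = (I*√3)*32 = 32*I*√3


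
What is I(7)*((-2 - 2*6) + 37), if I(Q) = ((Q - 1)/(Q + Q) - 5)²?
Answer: 23552/49 ≈ 480.65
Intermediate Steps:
I(Q) = (-5 + (-1 + Q)/(2*Q))² (I(Q) = ((-1 + Q)/((2*Q)) - 5)² = ((-1 + Q)*(1/(2*Q)) - 5)² = ((-1 + Q)/(2*Q) - 5)² = (-5 + (-1 + Q)/(2*Q))²)
I(7)*((-2 - 2*6) + 37) = ((¼)*(1 + 9*7)²/7²)*((-2 - 2*6) + 37) = ((¼)*(1/49)*(1 + 63)²)*((-2 - 12) + 37) = ((¼)*(1/49)*64²)*(-14 + 37) = ((¼)*(1/49)*4096)*23 = (1024/49)*23 = 23552/49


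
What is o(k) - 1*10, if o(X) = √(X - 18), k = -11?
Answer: -10 + I*√29 ≈ -10.0 + 5.3852*I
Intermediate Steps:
o(X) = √(-18 + X)
o(k) - 1*10 = √(-18 - 11) - 1*10 = √(-29) - 10 = I*√29 - 10 = -10 + I*√29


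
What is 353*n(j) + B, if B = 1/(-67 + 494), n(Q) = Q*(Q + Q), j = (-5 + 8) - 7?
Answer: 4823393/427 ≈ 11296.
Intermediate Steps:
j = -4 (j = 3 - 7 = -4)
n(Q) = 2*Q² (n(Q) = Q*(2*Q) = 2*Q²)
B = 1/427 ≈ 0.0023419
353*n(j) + B = 353*(2*(-4)²) + 1/427 = 353*(2*16) + 1/427 = 353*32 + 1/427 = 11296 + 1/427 = 4823393/427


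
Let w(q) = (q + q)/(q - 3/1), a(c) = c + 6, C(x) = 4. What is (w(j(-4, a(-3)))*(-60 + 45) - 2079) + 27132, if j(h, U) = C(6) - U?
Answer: 25068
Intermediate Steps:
a(c) = 6 + c
j(h, U) = 4 - U
w(q) = 2*q/(-3 + q) (w(q) = (2*q)/(q - 3*1) = (2*q)/(q - 3) = (2*q)/(-3 + q) = 2*q/(-3 + q))
(w(j(-4, a(-3)))*(-60 + 45) - 2079) + 27132 = ((2*(4 - (6 - 3))/(-3 + (4 - (6 - 3))))*(-60 + 45) - 2079) + 27132 = ((2*(4 - 1*3)/(-3 + (4 - 1*3)))*(-15) - 2079) + 27132 = ((2*(4 - 3)/(-3 + (4 - 3)))*(-15) - 2079) + 27132 = ((2*1/(-3 + 1))*(-15) - 2079) + 27132 = ((2*1/(-2))*(-15) - 2079) + 27132 = ((2*1*(-½))*(-15) - 2079) + 27132 = (-1*(-15) - 2079) + 27132 = (15 - 2079) + 27132 = -2064 + 27132 = 25068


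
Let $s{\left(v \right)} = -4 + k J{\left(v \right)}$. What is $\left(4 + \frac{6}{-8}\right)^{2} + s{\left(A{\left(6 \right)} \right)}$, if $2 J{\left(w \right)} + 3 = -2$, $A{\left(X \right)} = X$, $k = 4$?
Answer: $- \frac{55}{16} \approx -3.4375$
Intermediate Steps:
$J{\left(w \right)} = - \frac{5}{2}$ ($J{\left(w \right)} = - \frac{3}{2} + \frac{1}{2} \left(-2\right) = - \frac{3}{2} - 1 = - \frac{5}{2}$)
$s{\left(v \right)} = -14$ ($s{\left(v \right)} = -4 + 4 \left(- \frac{5}{2}\right) = -4 - 10 = -14$)
$\left(4 + \frac{6}{-8}\right)^{2} + s{\left(A{\left(6 \right)} \right)} = \left(4 + \frac{6}{-8}\right)^{2} - 14 = \left(4 + 6 \left(- \frac{1}{8}\right)\right)^{2} - 14 = \left(4 - \frac{3}{4}\right)^{2} - 14 = \left(\frac{13}{4}\right)^{2} - 14 = \frac{169}{16} - 14 = - \frac{55}{16}$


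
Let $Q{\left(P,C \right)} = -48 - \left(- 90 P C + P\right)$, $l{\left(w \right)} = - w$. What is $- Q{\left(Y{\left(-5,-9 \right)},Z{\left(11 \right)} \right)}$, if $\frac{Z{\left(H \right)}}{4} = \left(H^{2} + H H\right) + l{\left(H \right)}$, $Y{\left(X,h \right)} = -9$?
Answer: $748479$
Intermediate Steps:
$Z{\left(H \right)} = - 4 H + 8 H^{2}$ ($Z{\left(H \right)} = 4 \left(\left(H^{2} + H H\right) - H\right) = 4 \left(\left(H^{2} + H^{2}\right) - H\right) = 4 \left(2 H^{2} - H\right) = 4 \left(- H + 2 H^{2}\right) = - 4 H + 8 H^{2}$)
$Q{\left(P,C \right)} = -48 - P + 90 C P$ ($Q{\left(P,C \right)} = -48 - \left(- 90 C P + P\right) = -48 - \left(P - 90 C P\right) = -48 + \left(- P + 90 C P\right) = -48 - P + 90 C P$)
$- Q{\left(Y{\left(-5,-9 \right)},Z{\left(11 \right)} \right)} = - (-48 - -9 + 90 \cdot 4 \cdot 11 \left(-1 + 2 \cdot 11\right) \left(-9\right)) = - (-48 + 9 + 90 \cdot 4 \cdot 11 \left(-1 + 22\right) \left(-9\right)) = - (-48 + 9 + 90 \cdot 4 \cdot 11 \cdot 21 \left(-9\right)) = - (-48 + 9 + 90 \cdot 924 \left(-9\right)) = - (-48 + 9 - 748440) = \left(-1\right) \left(-748479\right) = 748479$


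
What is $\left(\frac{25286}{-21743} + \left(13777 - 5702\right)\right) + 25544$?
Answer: $\frac{730952631}{21743} \approx 33618.0$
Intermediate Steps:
$\left(\frac{25286}{-21743} + \left(13777 - 5702\right)\right) + 25544 = \left(25286 \left(- \frac{1}{21743}\right) + 8075\right) + 25544 = \left(- \frac{25286}{21743} + 8075\right) + 25544 = \frac{175549439}{21743} + 25544 = \frac{730952631}{21743}$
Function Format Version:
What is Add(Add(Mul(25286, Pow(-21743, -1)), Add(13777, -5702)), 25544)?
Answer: Rational(730952631, 21743) ≈ 33618.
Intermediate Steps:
Add(Add(Mul(25286, Pow(-21743, -1)), Add(13777, -5702)), 25544) = Add(Add(Mul(25286, Rational(-1, 21743)), 8075), 25544) = Add(Add(Rational(-25286, 21743), 8075), 25544) = Add(Rational(175549439, 21743), 25544) = Rational(730952631, 21743)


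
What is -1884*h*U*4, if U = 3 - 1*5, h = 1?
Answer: 15072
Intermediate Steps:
U = -2 (U = 3 - 5 = -2)
-1884*h*U*4 = -1884*1*(-2)*4 = -(-3768)*4 = -1884*(-8) = 15072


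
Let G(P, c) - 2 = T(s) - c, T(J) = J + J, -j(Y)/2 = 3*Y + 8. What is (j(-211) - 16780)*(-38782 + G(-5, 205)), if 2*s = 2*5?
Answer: 605281750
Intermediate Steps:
j(Y) = -16 - 6*Y (j(Y) = -2*(3*Y + 8) = -2*(8 + 3*Y) = -16 - 6*Y)
s = 5 (s = (2*5)/2 = (½)*10 = 5)
T(J) = 2*J
G(P, c) = 12 - c (G(P, c) = 2 + (2*5 - c) = 2 + (10 - c) = 12 - c)
(j(-211) - 16780)*(-38782 + G(-5, 205)) = ((-16 - 6*(-211)) - 16780)*(-38782 + (12 - 1*205)) = ((-16 + 1266) - 16780)*(-38782 + (12 - 205)) = (1250 - 16780)*(-38782 - 193) = -15530*(-38975) = 605281750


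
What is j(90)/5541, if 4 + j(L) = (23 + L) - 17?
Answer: 92/5541 ≈ 0.016603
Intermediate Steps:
j(L) = 2 + L (j(L) = -4 + ((23 + L) - 17) = -4 + (6 + L) = 2 + L)
j(90)/5541 = (2 + 90)/5541 = 92*(1/5541) = 92/5541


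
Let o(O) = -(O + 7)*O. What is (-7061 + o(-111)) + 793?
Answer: -17812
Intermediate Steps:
o(O) = -O*(7 + O) (o(O) = -(7 + O)*O = -O*(7 + O))
(-7061 + o(-111)) + 793 = (-7061 - 1*(-111)*(7 - 111)) + 793 = (-7061 - 1*(-111)*(-104)) + 793 = (-7061 - 11544) + 793 = -18605 + 793 = -17812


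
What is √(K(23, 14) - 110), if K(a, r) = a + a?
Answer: 8*I ≈ 8.0*I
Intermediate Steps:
K(a, r) = 2*a
√(K(23, 14) - 110) = √(2*23 - 110) = √(46 - 110) = √(-64) = 8*I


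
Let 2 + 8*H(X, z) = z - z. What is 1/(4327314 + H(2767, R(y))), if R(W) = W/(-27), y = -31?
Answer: 4/17309255 ≈ 2.3109e-7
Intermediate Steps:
R(W) = -W/27 (R(W) = W*(-1/27) = -W/27)
H(X, z) = -¼ (H(X, z) = -¼ + (z - z)/8 = -¼ + (⅛)*0 = -¼ + 0 = -¼)
1/(4327314 + H(2767, R(y))) = 1/(4327314 - ¼) = 1/(17309255/4) = 4/17309255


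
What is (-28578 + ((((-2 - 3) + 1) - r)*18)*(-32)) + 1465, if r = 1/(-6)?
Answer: -24905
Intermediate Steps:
r = -⅙ ≈ -0.16667
(-28578 + ((((-2 - 3) + 1) - r)*18)*(-32)) + 1465 = (-28578 + ((((-2 - 3) + 1) - 1*(-⅙))*18)*(-32)) + 1465 = (-28578 + (((-5 + 1) + ⅙)*18)*(-32)) + 1465 = (-28578 + ((-4 + ⅙)*18)*(-32)) + 1465 = (-28578 - 23/6*18*(-32)) + 1465 = (-28578 - 69*(-32)) + 1465 = (-28578 + 2208) + 1465 = -26370 + 1465 = -24905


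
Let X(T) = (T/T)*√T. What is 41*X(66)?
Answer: 41*√66 ≈ 333.09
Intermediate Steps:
X(T) = √T (X(T) = 1*√T = √T)
41*X(66) = 41*√66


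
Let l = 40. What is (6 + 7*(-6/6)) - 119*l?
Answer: -4761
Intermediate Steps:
(6 + 7*(-6/6)) - 119*l = (6 + 7*(-6/6)) - 119*40 = (6 + 7*(-6*1/6)) - 4760 = (6 + 7*(-1)) - 4760 = (6 - 7) - 4760 = -1 - 4760 = -4761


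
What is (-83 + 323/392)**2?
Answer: 1037677369/153664 ≈ 6752.9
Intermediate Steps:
(-83 + 323/392)**2 = (-32213/392)**2 = 1037677369/153664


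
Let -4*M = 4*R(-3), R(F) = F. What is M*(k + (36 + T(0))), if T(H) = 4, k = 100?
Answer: 420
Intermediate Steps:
M = 3 (M = -(-3) = -¼*(-12) = 3)
M*(k + (36 + T(0))) = 3*(100 + (36 + 4)) = 3*(100 + 40) = 3*140 = 420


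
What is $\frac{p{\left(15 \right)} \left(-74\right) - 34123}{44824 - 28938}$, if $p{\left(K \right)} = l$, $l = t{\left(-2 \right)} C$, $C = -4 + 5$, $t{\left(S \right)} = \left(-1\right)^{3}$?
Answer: $- \frac{34049}{15886} \approx -2.1433$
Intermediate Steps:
$t{\left(S \right)} = -1$
$C = 1$
$l = -1$ ($l = \left(-1\right) 1 = -1$)
$p{\left(K \right)} = -1$
$\frac{p{\left(15 \right)} \left(-74\right) - 34123}{44824 - 28938} = \frac{\left(-1\right) \left(-74\right) - 34123}{44824 - 28938} = \frac{74 - 34123}{15886} = \left(-34049\right) \frac{1}{15886} = - \frac{34049}{15886}$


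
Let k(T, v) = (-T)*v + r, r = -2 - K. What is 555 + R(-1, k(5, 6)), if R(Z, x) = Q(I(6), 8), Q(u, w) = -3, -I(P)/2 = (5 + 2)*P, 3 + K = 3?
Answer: 552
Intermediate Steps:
K = 0 (K = -3 + 3 = 0)
r = -2 (r = -2 - 1*0 = -2 + 0 = -2)
I(P) = -14*P (I(P) = -2*(5 + 2)*P = -14*P)
k(T, v) = -2 - T*v (k(T, v) = (-T)*v - 2 = -T*v - 2 = -2 - T*v)
R(Z, x) = -3
555 + R(-1, k(5, 6)) = 555 - 3 = 552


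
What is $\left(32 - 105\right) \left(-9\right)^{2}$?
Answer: $-5913$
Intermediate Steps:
$\left(32 - 105\right) \left(-9\right)^{2} = \left(-73\right) 81 = -5913$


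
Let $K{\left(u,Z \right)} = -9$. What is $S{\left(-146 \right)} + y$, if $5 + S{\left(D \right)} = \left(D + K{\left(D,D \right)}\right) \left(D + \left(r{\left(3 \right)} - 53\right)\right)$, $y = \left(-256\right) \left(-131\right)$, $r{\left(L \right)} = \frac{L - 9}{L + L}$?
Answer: $64531$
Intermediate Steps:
$r{\left(L \right)} = \frac{-9 + L}{2 L}$ ($r{\left(L \right)} = \frac{L - 9}{2 L} = \left(-9 + L\right) \frac{1}{2 L} = \frac{-9 + L}{2 L}$)
$y = 33536$
$S{\left(D \right)} = -5 + \left(-54 + D\right) \left(-9 + D\right)$ ($S{\left(D \right)} = -5 + \left(D - 9\right) \left(D - \left(53 - \frac{-9 + 3}{2 \cdot 3}\right)\right) = -5 + \left(-9 + D\right) \left(D - \left(53 - -1\right)\right) = -5 + \left(-9 + D\right) \left(D - 54\right) = -5 + \left(-9 + D\right) \left(-54 + D\right) = -5 + \left(-54 + D\right) \left(-9 + D\right)$)
$S{\left(-146 \right)} + y = \left(481 + \left(-146\right)^{2} - -9198\right) + 33536 = \left(481 + 21316 + 9198\right) + 33536 = 30995 + 33536 = 64531$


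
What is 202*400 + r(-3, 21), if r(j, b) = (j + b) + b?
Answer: 80839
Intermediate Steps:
r(j, b) = j + 2*b (r(j, b) = (b + j) + b = j + 2*b)
202*400 + r(-3, 21) = 202*400 + (-3 + 2*21) = 80800 + (-3 + 42) = 80800 + 39 = 80839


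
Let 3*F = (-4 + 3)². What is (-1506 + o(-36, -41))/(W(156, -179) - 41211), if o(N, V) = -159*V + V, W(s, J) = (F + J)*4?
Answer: -14916/125777 ≈ -0.11859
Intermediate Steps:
F = ⅓ (F = (-4 + 3)²/3 = (⅓)*(-1)² = (⅓)*1 = ⅓ ≈ 0.33333)
W(s, J) = 4/3 + 4*J (W(s, J) = (⅓ + J)*4 = 4/3 + 4*J)
o(N, V) = -158*V
(-1506 + o(-36, -41))/(W(156, -179) - 41211) = (-1506 - 158*(-41))/((4/3 + 4*(-179)) - 41211) = (-1506 + 6478)/((4/3 - 716) - 41211) = 4972/(-2144/3 - 41211) = 4972/(-125777/3) = 4972*(-3/125777) = -14916/125777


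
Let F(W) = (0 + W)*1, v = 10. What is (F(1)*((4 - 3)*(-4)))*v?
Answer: -40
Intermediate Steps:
F(W) = W (F(W) = W*1 = W)
(F(1)*((4 - 3)*(-4)))*v = (1*((4 - 3)*(-4)))*10 = (1*(1*(-4)))*10 = (1*(-4))*10 = -4*10 = -40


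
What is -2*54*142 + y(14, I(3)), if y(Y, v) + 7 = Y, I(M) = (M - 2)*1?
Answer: -15329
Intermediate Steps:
I(M) = -2 + M (I(M) = (-2 + M)*1 = -2 + M)
y(Y, v) = -7 + Y
-2*54*142 + y(14, I(3)) = -2*54*142 + (-7 + 14) = -108*142 + 7 = -15336 + 7 = -15329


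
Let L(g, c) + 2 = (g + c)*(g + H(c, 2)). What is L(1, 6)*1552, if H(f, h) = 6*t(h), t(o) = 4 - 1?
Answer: 203312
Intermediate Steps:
t(o) = 3
H(f, h) = 18 (H(f, h) = 6*3 = 18)
L(g, c) = -2 + (18 + g)*(c + g) (L(g, c) = -2 + (g + c)*(g + 18) = -2 + (c + g)*(18 + g) = -2 + (18 + g)*(c + g))
L(1, 6)*1552 = (-2 + 1² + 18*6 + 18*1 + 6*1)*1552 = (-2 + 1 + 108 + 18 + 6)*1552 = 131*1552 = 203312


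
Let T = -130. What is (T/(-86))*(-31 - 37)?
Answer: -4420/43 ≈ -102.79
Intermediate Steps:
(T/(-86))*(-31 - 37) = (-130/(-86))*(-31 - 37) = -130*(-1/86)*(-68) = (65/43)*(-68) = -4420/43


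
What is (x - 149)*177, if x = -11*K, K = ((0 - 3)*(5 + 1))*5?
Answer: 148857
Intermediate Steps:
K = -90 (K = -3*6*5 = -18*5 = -90)
x = 990 (x = -11*(-90) = 990)
(x - 149)*177 = (990 - 149)*177 = 841*177 = 148857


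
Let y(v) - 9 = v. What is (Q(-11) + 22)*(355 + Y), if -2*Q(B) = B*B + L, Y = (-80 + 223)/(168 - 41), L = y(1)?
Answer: -1967418/127 ≈ -15491.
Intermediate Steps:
y(v) = 9 + v
L = 10 (L = 9 + 1 = 10)
Y = 143/127 ≈ 1.1260
Q(B) = -5 - B**2/2 (Q(B) = -(B*B + 10)/2 = -(B**2 + 10)/2 = -(10 + B**2)/2 = -5 - B**2/2)
(Q(-11) + 22)*(355 + Y) = ((-5 - 1/2*(-11)**2) + 22)*(355 + 143/127) = ((-5 - 1/2*121) + 22)*(45228/127) = ((-5 - 121/2) + 22)*(45228/127) = (-131/2 + 22)*(45228/127) = -87/2*45228/127 = -1967418/127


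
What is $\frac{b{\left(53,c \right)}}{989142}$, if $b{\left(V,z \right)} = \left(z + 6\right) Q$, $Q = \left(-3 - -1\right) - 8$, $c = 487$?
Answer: $- \frac{2465}{494571} \approx -0.0049841$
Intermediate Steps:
$Q = -10$ ($Q = \left(-3 + 1\right) - 8 = -2 - 8 = -10$)
$b{\left(V,z \right)} = -60 - 10 z$ ($b{\left(V,z \right)} = \left(z + 6\right) \left(-10\right) = \left(6 + z\right) \left(-10\right) = -60 - 10 z$)
$\frac{b{\left(53,c \right)}}{989142} = \frac{-60 - 4870}{989142} = \left(-60 - 4870\right) \frac{1}{989142} = \left(-4930\right) \frac{1}{989142} = - \frac{2465}{494571}$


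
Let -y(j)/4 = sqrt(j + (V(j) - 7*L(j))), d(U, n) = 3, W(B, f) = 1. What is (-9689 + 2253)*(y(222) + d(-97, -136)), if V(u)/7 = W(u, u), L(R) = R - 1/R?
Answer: -22308 + 14872*I*sqrt(65299746)/111 ≈ -22308.0 + 1.0827e+6*I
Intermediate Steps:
V(u) = 7 (V(u) = 7*1 = 7)
y(j) = -4*sqrt(7 - 6*j + 7/j) (y(j) = -4*sqrt(j + (7 - 7*(j - 1/j))) = -4*sqrt(j + (7 + (-7*j + 7/j))) = -4*sqrt(j + (7 - 7*j + 7/j)) = -4*sqrt(7 - 6*j + 7/j))
(-9689 + 2253)*(y(222) + d(-97, -136)) = (-9689 + 2253)*(-4*sqrt(7 - 6*222 + 7/222) + 3) = -7436*(-4*sqrt(7 - 1332 + 7*(1/222)) + 3) = -7436*(-4*sqrt(7 - 1332 + 7/222) + 3) = -7436*(-2*I*sqrt(65299746)/111 + 3) = -7436*(3 - 2*I*sqrt(65299746)/111) = -22308 + 14872*I*sqrt(65299746)/111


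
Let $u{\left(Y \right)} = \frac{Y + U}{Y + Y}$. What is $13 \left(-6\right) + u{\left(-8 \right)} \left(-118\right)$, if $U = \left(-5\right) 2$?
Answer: $- \frac{843}{4} \approx -210.75$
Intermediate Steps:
$U = -10$
$u{\left(Y \right)} = \frac{-10 + Y}{2 Y}$ ($u{\left(Y \right)} = \frac{Y - 10}{Y + Y} = \frac{-10 + Y}{2 Y}$)
$13 \left(-6\right) + u{\left(-8 \right)} \left(-118\right) = 13 \left(-6\right) + \frac{-10 - 8}{2 \left(-8\right)} \left(-118\right) = -78 + \frac{1}{2} \left(- \frac{1}{8}\right) \left(-18\right) \left(-118\right) = -78 + \frac{9}{8} \left(-118\right) = -78 - \frac{531}{4} = - \frac{843}{4}$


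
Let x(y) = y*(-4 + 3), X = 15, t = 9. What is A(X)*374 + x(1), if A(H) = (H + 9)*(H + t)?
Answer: 215423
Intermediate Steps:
x(y) = -y (x(y) = y*(-1) = -y)
A(H) = (9 + H)² (A(H) = (H + 9)*(H + 9) = (9 + H)*(9 + H) = (9 + H)²)
A(X)*374 + x(1) = (81 + 15² + 18*15)*374 - 1*1 = (81 + 225 + 270)*374 - 1 = 576*374 - 1 = 215424 - 1 = 215423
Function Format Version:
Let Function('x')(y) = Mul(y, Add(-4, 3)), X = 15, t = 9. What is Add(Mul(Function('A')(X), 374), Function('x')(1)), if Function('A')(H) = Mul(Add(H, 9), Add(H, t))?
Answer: 215423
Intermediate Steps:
Function('x')(y) = Mul(-1, y) (Function('x')(y) = Mul(y, -1) = Mul(-1, y))
Function('A')(H) = Pow(Add(9, H), 2) (Function('A')(H) = Mul(Add(H, 9), Add(H, 9)) = Mul(Add(9, H), Add(9, H)) = Pow(Add(9, H), 2))
Add(Mul(Function('A')(X), 374), Function('x')(1)) = Add(Mul(Add(81, Pow(15, 2), Mul(18, 15)), 374), Mul(-1, 1)) = Add(Mul(Add(81, 225, 270), 374), -1) = Add(Mul(576, 374), -1) = Add(215424, -1) = 215423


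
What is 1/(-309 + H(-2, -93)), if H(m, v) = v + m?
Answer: -1/404 ≈ -0.0024752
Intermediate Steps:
H(m, v) = m + v
1/(-309 + H(-2, -93)) = 1/(-309 + (-2 - 93)) = 1/(-309 - 95) = 1/(-404) = -1/404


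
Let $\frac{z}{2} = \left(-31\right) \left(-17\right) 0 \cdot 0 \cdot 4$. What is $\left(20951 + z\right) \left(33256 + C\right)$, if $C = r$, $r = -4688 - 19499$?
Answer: $190004619$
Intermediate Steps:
$r = -24187$
$C = -24187$
$z = 0$ ($z = 2 \left(-31\right) \left(-17\right) 0 \cdot 0 \cdot 4 = 2 \cdot 527 \cdot 0 \cdot 4 = 2 \cdot 527 \cdot 0 = 2 \cdot 0 = 0$)
$\left(20951 + z\right) \left(33256 + C\right) = \left(20951 + 0\right) \left(33256 - 24187\right) = 20951 \cdot 9069 = 190004619$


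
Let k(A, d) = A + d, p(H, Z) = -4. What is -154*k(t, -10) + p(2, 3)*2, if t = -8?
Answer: 2764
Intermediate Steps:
-154*k(t, -10) + p(2, 3)*2 = -154*(-8 - 10) - 4*2 = -154*(-18) - 8 = 2772 - 8 = 2764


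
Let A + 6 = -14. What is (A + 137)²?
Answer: 13689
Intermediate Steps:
A = -20 (A = -6 - 14 = -20)
(A + 137)² = (-20 + 137)² = 117² = 13689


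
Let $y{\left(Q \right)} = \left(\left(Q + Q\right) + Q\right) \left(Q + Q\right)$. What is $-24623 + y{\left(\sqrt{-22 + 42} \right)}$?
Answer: $-24503$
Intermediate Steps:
$y{\left(Q \right)} = 6 Q^{2}$ ($y{\left(Q \right)} = \left(2 Q + Q\right) 2 Q = 3 Q 2 Q = 6 Q^{2}$)
$-24623 + y{\left(\sqrt{-22 + 42} \right)} = -24623 + 6 \left(\sqrt{-22 + 42}\right)^{2} = -24623 + 6 \left(\sqrt{20}\right)^{2} = -24623 + 6 \left(2 \sqrt{5}\right)^{2} = -24623 + 6 \cdot 20 = -24623 + 120 = -24503$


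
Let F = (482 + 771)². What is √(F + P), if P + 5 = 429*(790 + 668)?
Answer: √2195486 ≈ 1481.7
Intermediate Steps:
P = 625477 (P = -5 + 429*(790 + 668) = -5 + 429*1458 = -5 + 625482 = 625477)
F = 1570009 (F = 1253² = 1570009)
√(F + P) = √(1570009 + 625477) = √2195486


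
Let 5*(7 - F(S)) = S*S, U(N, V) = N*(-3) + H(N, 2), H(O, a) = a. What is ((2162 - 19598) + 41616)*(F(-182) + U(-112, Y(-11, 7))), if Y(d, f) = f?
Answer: -151845564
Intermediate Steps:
U(N, V) = 2 - 3*N (U(N, V) = N*(-3) + 2 = -3*N + 2 = 2 - 3*N)
F(S) = 7 - S²/5 (F(S) = 7 - S*S/5 = 7 - S²/5)
((2162 - 19598) + 41616)*(F(-182) + U(-112, Y(-11, 7))) = ((2162 - 19598) + 41616)*((7 - ⅕*(-182)²) + (2 - 3*(-112))) = (-17436 + 41616)*((7 - ⅕*33124) + (2 + 336)) = 24180*((7 - 33124/5) + 338) = 24180*(-33089/5 + 338) = 24180*(-31399/5) = -151845564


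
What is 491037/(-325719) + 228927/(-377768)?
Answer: -86687979643/41015405064 ≈ -2.1135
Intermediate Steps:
491037/(-325719) + 228927/(-377768) = 491037*(-1/325719) + 228927*(-1/377768) = -163679/108573 - 228927/377768 = -86687979643/41015405064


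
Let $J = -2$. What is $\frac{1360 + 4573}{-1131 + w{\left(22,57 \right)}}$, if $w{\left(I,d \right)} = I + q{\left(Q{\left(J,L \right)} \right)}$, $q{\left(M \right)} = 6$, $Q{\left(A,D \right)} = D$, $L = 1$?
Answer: $- \frac{5933}{1103} \approx -5.379$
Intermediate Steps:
$w{\left(I,d \right)} = 6 + I$ ($w{\left(I,d \right)} = I + 6 = 6 + I$)
$\frac{1360 + 4573}{-1131 + w{\left(22,57 \right)}} = \frac{1360 + 4573}{-1131 + \left(6 + 22\right)} = \frac{5933}{-1131 + 28} = \frac{5933}{-1103} = 5933 \left(- \frac{1}{1103}\right) = - \frac{5933}{1103}$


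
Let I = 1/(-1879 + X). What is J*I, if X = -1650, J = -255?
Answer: 255/3529 ≈ 0.072258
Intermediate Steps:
I = -1/3529 (I = 1/(-1879 - 1650) = 1/(-3529) = -1/3529 ≈ -0.00028337)
J*I = -255*(-1/3529) = 255/3529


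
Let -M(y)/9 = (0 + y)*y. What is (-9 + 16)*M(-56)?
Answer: -197568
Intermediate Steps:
M(y) = -9*y² (M(y) = -9*(0 + y)*y = -9*y*y = -9*y²)
(-9 + 16)*M(-56) = (-9 + 16)*(-9*(-56)²) = 7*(-9*3136) = 7*(-28224) = -197568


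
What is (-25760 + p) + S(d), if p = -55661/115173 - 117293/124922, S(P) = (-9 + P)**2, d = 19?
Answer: -369207343314091/14387641506 ≈ -25661.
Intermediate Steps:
p = -20462270131/14387641506 (p = -55661*1/115173 - 117293*1/124922 = -55661/115173 - 117293/124922 = -20462270131/14387641506 ≈ -1.4222)
(-25760 + p) + S(d) = (-25760 - 20462270131/14387641506) + (-9 + 19)**2 = -370646107464691/14387641506 + 10**2 = -370646107464691/14387641506 + 100 = -369207343314091/14387641506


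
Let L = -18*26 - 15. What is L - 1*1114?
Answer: -1597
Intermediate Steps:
L = -483 (L = -468 - 15 = -483)
L - 1*1114 = -483 - 1*1114 = -483 - 1114 = -1597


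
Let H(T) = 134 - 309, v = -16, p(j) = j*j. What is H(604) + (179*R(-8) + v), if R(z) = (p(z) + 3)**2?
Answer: 803340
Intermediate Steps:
p(j) = j**2
H(T) = -175
R(z) = (3 + z**2)**2 (R(z) = (z**2 + 3)**2 = (3 + z**2)**2)
H(604) + (179*R(-8) + v) = -175 + (179*(3 + (-8)**2)**2 - 16) = -175 + (179*(3 + 64)**2 - 16) = -175 + (179*67**2 - 16) = -175 + (179*4489 - 16) = -175 + (803531 - 16) = -175 + 803515 = 803340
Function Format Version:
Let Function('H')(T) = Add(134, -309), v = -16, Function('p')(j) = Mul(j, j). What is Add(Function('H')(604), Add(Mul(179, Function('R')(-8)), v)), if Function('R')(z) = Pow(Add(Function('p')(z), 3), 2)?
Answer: 803340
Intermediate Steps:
Function('p')(j) = Pow(j, 2)
Function('H')(T) = -175
Function('R')(z) = Pow(Add(3, Pow(z, 2)), 2) (Function('R')(z) = Pow(Add(Pow(z, 2), 3), 2) = Pow(Add(3, Pow(z, 2)), 2))
Add(Function('H')(604), Add(Mul(179, Function('R')(-8)), v)) = Add(-175, Add(Mul(179, Pow(Add(3, Pow(-8, 2)), 2)), -16)) = Add(-175, Add(Mul(179, Pow(Add(3, 64), 2)), -16)) = Add(-175, Add(Mul(179, Pow(67, 2)), -16)) = Add(-175, Add(Mul(179, 4489), -16)) = Add(-175, Add(803531, -16)) = Add(-175, 803515) = 803340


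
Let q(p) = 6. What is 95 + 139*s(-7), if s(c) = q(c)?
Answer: 929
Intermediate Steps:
s(c) = 6
95 + 139*s(-7) = 95 + 139*6 = 95 + 834 = 929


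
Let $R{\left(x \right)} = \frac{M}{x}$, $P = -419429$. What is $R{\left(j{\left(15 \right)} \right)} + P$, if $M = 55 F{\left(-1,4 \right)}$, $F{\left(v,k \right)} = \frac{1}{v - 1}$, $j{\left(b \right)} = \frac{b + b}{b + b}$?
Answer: $- \frac{838913}{2} \approx -4.1946 \cdot 10^{5}$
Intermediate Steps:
$j{\left(b \right)} = 1$ ($j{\left(b \right)} = \frac{2 b}{2 b} = 2 b \frac{1}{2 b} = 1$)
$F{\left(v,k \right)} = \frac{1}{-1 + v}$
$M = - \frac{55}{2}$ ($M = \frac{55}{-1 - 1} = \frac{55}{-2} = 55 \left(- \frac{1}{2}\right) = - \frac{55}{2} \approx -27.5$)
$R{\left(x \right)} = - \frac{55}{2 x}$
$R{\left(j{\left(15 \right)} \right)} + P = - \frac{55}{2 \cdot 1} - 419429 = \left(- \frac{55}{2}\right) 1 - 419429 = - \frac{55}{2} - 419429 = - \frac{838913}{2}$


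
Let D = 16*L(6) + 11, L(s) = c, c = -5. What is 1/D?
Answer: -1/69 ≈ -0.014493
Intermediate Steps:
L(s) = -5
D = -69 (D = 16*(-5) + 11 = -80 + 11 = -69)
1/D = 1/(-69) = -1/69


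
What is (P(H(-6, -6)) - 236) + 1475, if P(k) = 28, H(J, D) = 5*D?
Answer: 1267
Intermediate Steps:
(P(H(-6, -6)) - 236) + 1475 = (28 - 236) + 1475 = -208 + 1475 = 1267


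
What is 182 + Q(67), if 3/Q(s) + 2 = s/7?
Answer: 9667/53 ≈ 182.40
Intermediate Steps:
Q(s) = 3/(-2 + s/7)
182 + Q(67) = 182 + 21/(-14 + 67) = 182 + 21/53 = 9667/53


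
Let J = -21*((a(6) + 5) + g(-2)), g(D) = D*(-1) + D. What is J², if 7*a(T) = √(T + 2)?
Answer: 11097 + 1260*√2 ≈ 12879.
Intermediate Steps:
g(D) = 0 (g(D) = -D + D = 0)
a(T) = √(2 + T)/7 (a(T) = √(T + 2)/7 = √(2 + T)/7)
J = -105 - 6*√2 (J = -21*((√(2 + 6)/7 + 5) + 0) = -21*((√8/7 + 5) + 0) = -21*(((2*√2)/7 + 5) + 0) = -21*((2*√2/7 + 5) + 0) = -21*((5 + 2*√2/7) + 0) = -21*(5 + 2*√2/7) = -105 - 6*√2 ≈ -113.49)
J² = (-105 - 6*√2)²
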